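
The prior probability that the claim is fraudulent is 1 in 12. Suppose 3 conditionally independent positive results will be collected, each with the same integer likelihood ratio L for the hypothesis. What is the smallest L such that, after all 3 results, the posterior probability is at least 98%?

9

Prior odds = (1/12)/(11/12) = 1/11.
Target odds = 0.98/0.02 = 49.
Need L³ ≥ 49 ÷ (1/11) = 539.
8³ = 512 < 539 ≤ 729 = 9³, so L = 9.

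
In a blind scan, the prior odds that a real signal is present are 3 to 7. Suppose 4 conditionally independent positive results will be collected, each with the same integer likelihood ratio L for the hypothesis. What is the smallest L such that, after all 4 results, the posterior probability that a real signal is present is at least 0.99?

Prior odds = 3/7.
Target odds = 0.99/0.01 = 99.
Need L⁴ ≥ 99 ÷ (3/7) = 231.
3⁴ = 81 < 231 ≤ 256 = 4⁴, so L = 4.

4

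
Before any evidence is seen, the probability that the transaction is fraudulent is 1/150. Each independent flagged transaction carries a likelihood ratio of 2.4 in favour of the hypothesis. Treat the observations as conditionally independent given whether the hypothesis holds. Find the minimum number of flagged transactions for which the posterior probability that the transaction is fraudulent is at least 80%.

8

Prior odds: (1/150) ÷ (149/150) = 1/149.
Likelihood ratio per flagged transaction = 2.4.
Target odds: 0.8 ÷ 0.2 = 4.
Require 2.4ⁿ ≥ 4 ÷ (1/149) = 596.
2.4⁷ = 35831808/78125 falls short of 596 but 2.4⁸ = 429981696/390625 reaches it, so n = 8.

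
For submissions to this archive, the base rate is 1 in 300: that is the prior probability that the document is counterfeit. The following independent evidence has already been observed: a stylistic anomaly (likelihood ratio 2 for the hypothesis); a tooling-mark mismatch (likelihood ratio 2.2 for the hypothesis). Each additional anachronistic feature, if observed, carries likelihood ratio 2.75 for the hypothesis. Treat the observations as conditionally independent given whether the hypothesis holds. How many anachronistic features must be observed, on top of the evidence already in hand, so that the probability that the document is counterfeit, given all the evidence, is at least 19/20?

Prior odds = (1/300)/(299/300) = 1/299.
Combined Bayes factor of the evidence already in hand = 2 × 2.2 = 4.4.
Odds after that evidence = (1/299) × 4.4 = 22/1495.
Target odds = 0.95/0.05 = 19.
Need 2.75ⁿ ≥ 19 ÷ (22/1495) = 28405/22.
2.75⁷ = 19487171/16384 falls short of 28405/22 but 2.75⁸ = 214358881/65536 reaches it, so n = 8.

8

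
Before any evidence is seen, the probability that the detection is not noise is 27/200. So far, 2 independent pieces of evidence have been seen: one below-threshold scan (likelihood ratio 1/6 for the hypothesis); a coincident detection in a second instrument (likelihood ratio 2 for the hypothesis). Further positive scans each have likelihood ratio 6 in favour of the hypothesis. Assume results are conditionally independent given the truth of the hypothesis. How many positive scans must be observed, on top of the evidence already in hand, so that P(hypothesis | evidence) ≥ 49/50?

4

Prior odds = 0.135/0.865 = 27/173.
Combined Bayes factor of the evidence already in hand = (1/6) × 2 = 1/3.
Odds after that evidence = (27/173) × 1/3 = 9/173.
Target odds = 0.98/0.02 = 49.
Need 6ⁿ ≥ 49 ÷ (9/173) = 8477/9.
6³ = 216 falls short of 8477/9 but 6⁴ = 1296 reaches it, so n = 4.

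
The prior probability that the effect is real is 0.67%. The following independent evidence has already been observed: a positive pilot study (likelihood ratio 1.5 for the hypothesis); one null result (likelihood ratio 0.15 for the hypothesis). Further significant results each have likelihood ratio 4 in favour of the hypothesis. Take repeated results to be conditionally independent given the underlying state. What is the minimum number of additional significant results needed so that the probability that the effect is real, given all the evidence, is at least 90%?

7

Prior odds = 0.0067/0.9933 = 67/9933.
Combined Bayes factor of the evidence already in hand = 1.5 × 0.15 = 0.225.
Odds after that evidence = (67/9933) × 0.225 = 201/132440.
Target odds = 0.9/0.1 = 9.
Need 4ⁿ ≥ 9 ÷ (201/132440) = 397320/67.
4⁶ = 4096 falls short of 397320/67 but 4⁷ = 16384 reaches it, so n = 7.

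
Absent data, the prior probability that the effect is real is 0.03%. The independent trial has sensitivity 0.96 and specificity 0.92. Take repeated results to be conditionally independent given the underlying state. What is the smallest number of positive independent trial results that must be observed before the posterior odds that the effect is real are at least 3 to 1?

4

Prior odds = 0.0003/0.9997 = 3/9997.
False-positive rate = 1 − 0.92 = 0.08; likelihood ratio of a positive = 0.96/0.08 = 12.
Target odds = 3.
Require 12ⁿ ≥ 3 ÷ (3/9997) = 9997.
12³ = 1728 falls short of 9997 but 12⁴ = 20736 reaches it, so n = 4.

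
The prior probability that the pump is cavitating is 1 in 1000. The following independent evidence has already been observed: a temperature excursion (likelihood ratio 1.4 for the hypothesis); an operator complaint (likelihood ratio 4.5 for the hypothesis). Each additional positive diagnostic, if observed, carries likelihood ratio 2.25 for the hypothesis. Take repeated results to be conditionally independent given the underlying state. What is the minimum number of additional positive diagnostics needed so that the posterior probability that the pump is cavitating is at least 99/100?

Prior odds = 0.001/0.999 = 1/999.
Combined Bayes factor of the evidence already in hand = 1.4 × 4.5 = 6.3.
Odds after that evidence = (1/999) × 6.3 = 7/1110.
Target odds = 0.99/0.01 = 99.
Need 2.25ⁿ ≥ 99 ÷ (7/1110) = 109890/7.
2.25¹¹ ≈7481.83 falls short of 109890/7 but 2.25¹² ≈16834.1 reaches it, so n = 12.

12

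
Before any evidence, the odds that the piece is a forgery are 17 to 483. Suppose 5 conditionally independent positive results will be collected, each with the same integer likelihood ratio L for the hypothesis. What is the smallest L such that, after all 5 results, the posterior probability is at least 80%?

3

Prior odds = 17/483.
Target odds = 0.8/0.2 = 4.
Need L⁵ ≥ 4 ÷ (17/483) = 1932/17.
2⁵ = 32 < 1932/17 ≤ 243 = 3⁵, so L = 3.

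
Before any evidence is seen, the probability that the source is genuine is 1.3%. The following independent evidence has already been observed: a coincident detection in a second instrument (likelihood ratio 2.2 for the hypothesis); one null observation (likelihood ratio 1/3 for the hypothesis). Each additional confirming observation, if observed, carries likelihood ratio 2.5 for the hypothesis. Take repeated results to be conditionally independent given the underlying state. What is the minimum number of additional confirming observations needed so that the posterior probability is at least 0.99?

11

Prior odds = 0.013/0.987 = 13/987.
Combined Bayes factor of the evidence already in hand = 2.2 × (1/3) = 11/15.
Odds after that evidence = (13/987) × 11/15 = 143/14805.
Target odds = 0.99/0.01 = 99.
Need 2.5ⁿ ≥ 99 ÷ (143/14805) = 133245/13.
2.5¹⁰ = 9765625/1024 falls short of 133245/13 but 2.5¹¹ = 48828125/2048 reaches it, so n = 11.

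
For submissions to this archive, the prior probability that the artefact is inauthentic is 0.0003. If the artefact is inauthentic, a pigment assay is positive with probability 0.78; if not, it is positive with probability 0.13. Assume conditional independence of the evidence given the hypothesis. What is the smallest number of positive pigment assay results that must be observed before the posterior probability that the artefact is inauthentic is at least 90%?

Prior odds: 0.0003 ÷ 0.9997 = 3/9997.
Likelihood ratio of a positive = 0.78/0.13 = 6.
Target posterior odds = 0.9/0.1 = 9.
Require 6ⁿ ≥ 9 ÷ (3/9997) = 29991.
6⁵ = 7776 falls short of 29991 but 6⁶ = 46656 reaches it, so n = 6.

6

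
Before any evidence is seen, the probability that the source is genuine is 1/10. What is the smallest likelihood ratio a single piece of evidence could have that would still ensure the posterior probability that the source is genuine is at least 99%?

891

Prior odds = 0.1/0.9 = 1/9.
Target odds = 0.99/0.01 = 99.
Required Bayes factor = 99 ÷ (1/9) = 891.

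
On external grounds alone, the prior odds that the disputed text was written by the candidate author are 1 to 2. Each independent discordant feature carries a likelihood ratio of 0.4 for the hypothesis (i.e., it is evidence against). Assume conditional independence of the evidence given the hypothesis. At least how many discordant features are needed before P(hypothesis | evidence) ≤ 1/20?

Prior odds = 0.5.
Likelihood ratio per discordant feature = 0.4.
Target posterior odds = 0.05/0.95 = 1/19.
Require 0.4ⁿ ≤ 1/19 ÷ 0.5 = 2/19.
0.4² = 0.16 is still above 2/19 but 0.4³ = 0.064 is at or below it, so n = 3.

3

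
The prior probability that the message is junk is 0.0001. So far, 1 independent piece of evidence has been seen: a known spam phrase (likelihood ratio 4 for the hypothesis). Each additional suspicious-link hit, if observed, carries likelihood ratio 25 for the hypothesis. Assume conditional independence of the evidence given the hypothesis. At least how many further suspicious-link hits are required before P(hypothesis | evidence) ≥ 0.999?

5

Prior odds = 0.0001/0.9999 = 1/9999.
Bayes factor of the evidence already in hand = 4.
Odds after that evidence = (1/9999) × 4 = 4/9999.
Target odds = 0.999/0.001 = 999.
Need 25ⁿ ≥ 999 ÷ (4/9999) = 2497250.25.
25⁴ = 390625 falls short of 2497250.25 but 25⁵ = 9765625 reaches it, so n = 5.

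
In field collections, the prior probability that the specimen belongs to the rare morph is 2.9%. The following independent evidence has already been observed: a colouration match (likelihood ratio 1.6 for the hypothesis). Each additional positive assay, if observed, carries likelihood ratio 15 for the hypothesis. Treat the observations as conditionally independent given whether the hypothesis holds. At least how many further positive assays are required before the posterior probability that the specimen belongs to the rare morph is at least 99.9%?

4

Prior odds = 0.029/0.971 = 29/971.
Bayes factor of the evidence already in hand = 1.6.
Odds after that evidence = (29/971) × 1.6 = 232/4855.
Target odds = 0.999/0.001 = 999.
Need 15ⁿ ≥ 999 ÷ (232/4855) = 4850145/232.
15³ = 3375 falls short of 4850145/232 but 15⁴ = 50625 reaches it, so n = 4.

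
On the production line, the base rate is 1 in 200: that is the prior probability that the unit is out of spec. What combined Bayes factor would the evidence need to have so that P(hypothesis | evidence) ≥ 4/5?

Prior odds = 0.005/0.995 = 1/199.
Target odds = 0.8/0.2 = 4.
Required Bayes factor = 4 ÷ (1/199) = 796.

796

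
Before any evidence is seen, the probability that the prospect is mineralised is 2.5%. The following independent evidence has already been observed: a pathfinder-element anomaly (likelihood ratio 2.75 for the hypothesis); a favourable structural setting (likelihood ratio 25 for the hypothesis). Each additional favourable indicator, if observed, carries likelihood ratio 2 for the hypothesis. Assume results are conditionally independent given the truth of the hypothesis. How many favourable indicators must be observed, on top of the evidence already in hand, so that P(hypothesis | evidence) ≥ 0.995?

7

Prior odds = 0.025/0.975 = 1/39.
Combined Bayes factor of the evidence already in hand = 2.75 × 25 = 68.75.
Odds after that evidence = (1/39) × 68.75 = 275/156.
Target odds = 0.995/0.005 = 199.
Need 2ⁿ ≥ 199 ÷ (275/156) = 31044/275.
2⁶ = 64 falls short of 31044/275 but 2⁷ = 128 reaches it, so n = 7.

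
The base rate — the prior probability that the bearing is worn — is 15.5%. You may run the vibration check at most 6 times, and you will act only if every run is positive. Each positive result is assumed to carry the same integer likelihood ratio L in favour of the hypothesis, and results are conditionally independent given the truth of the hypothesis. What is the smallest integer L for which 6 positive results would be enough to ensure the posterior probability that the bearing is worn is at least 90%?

Prior odds = 0.155/0.845 = 31/169.
Target odds = 0.9/0.1 = 9.
Need L⁶ ≥ 9 ÷ (31/169) = 1521/31.
1⁶ = 1 < 1521/31 ≤ 64 = 2⁶, so L = 2.

2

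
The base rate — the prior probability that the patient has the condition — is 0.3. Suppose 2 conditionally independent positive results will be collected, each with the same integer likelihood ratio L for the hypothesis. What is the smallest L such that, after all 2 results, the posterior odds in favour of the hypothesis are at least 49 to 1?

11

Prior odds = 0.3/0.7 = 3/7.
Target odds = 49.
Need L² ≥ 49 ÷ (3/7) = 343/3.
10² = 100 < 343/3 ≤ 121 = 11², so L = 11.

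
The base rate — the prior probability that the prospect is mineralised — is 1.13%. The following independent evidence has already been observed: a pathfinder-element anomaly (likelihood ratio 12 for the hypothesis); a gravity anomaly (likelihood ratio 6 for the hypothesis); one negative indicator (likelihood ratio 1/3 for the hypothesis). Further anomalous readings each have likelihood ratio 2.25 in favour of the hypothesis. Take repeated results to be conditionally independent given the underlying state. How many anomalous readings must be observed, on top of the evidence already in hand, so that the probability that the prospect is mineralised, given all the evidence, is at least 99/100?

Prior odds = 0.0113/0.9887 = 113/9887.
Combined Bayes factor of the evidence already in hand = 12 × 6 × (1/3) = 24.
Odds after that evidence = (113/9887) × 24 = 2712/9887.
Target odds = 0.99/0.01 = 99.
Need 2.25ⁿ ≥ 99 ÷ (2712/9887) = 326271/904.
2.25⁷ = 4782969/16384 falls short of 326271/904 but 2.25⁸ = 43046721/65536 reaches it, so n = 8.

8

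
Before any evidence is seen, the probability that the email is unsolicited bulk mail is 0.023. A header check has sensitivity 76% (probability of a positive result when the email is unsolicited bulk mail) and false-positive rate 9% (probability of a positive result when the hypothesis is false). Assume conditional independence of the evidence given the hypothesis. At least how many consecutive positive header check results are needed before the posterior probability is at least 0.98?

Prior odds = 0.023/0.977 = 23/977.
Likelihood ratio of a positive result = 0.76/0.09 = 76/9.
Target posterior odds = 0.98/0.02 = 49.
Require (76/9)ⁿ ≥ 49 ÷ (23/977) = 47873/23.
(76/9)³ = 438976/729 falls short of 47873/23 but (76/9)⁴ = 33362176/6561 reaches it, so n = 4.

4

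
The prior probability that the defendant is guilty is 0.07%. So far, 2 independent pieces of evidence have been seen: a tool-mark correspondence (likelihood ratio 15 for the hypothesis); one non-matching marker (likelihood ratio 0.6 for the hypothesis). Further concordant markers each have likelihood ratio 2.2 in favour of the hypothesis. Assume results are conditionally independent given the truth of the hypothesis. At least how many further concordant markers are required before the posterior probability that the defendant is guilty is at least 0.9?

Prior odds = 0.0007/0.9993 = 7/9993.
Combined Bayes factor of the evidence already in hand = 15 × 0.6 = 9.
Odds after that evidence = (7/9993) × 9 = 21/3331.
Target odds = 0.9/0.1 = 9.
Need 2.2ⁿ ≥ 9 ÷ (21/3331) = 9993/7.
2.2⁹ ≈1207.27 falls short of 9993/7 but 2.2¹⁰ ≈2655.99 reaches it, so n = 10.

10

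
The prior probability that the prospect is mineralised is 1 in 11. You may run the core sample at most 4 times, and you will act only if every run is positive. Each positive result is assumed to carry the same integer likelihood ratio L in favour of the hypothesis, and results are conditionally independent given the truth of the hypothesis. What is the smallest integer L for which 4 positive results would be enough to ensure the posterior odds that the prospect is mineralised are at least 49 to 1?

5

Prior odds = (1/11)/(10/11) = 0.1.
Target odds = 49.
Need L⁴ ≥ 49 ÷ 0.1 = 490.
4⁴ = 256 < 490 ≤ 625 = 5⁴, so L = 5.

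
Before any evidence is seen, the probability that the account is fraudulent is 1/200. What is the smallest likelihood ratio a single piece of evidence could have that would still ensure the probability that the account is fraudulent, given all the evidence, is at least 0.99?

Prior odds = 0.005/0.995 = 1/199.
Target odds = 0.99/0.01 = 99.
Required Bayes factor = 99 ÷ (1/199) = 19701.

19701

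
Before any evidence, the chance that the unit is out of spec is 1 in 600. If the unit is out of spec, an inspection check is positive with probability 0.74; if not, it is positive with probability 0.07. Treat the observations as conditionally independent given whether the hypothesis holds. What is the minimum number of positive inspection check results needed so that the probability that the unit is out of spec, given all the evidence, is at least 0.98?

5

Prior odds: (1/600) ÷ (599/600) = 1/599.
Likelihood ratio of a positive = 0.74/0.07 = 74/7.
Target odds: 0.98 ÷ 0.02 = 49.
Require (74/7)ⁿ ≥ 49 ÷ (1/599) = 29351.
(74/7)⁴ = 29986576/2401 falls short of 29351 but (74/7)⁵ ≈132029 reaches it, so n = 5.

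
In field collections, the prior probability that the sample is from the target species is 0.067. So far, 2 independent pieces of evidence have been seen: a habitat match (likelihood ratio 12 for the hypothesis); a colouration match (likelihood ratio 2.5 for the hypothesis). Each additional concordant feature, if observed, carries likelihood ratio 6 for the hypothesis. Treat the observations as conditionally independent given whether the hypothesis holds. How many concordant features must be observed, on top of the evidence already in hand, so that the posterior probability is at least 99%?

Prior odds = 0.067/0.933 = 67/933.
Combined Bayes factor of the evidence already in hand = 12 × 2.5 = 30.
Odds after that evidence = (67/933) × 30 = 670/311.
Target odds = 0.99/0.01 = 99.
Need 6ⁿ ≥ 99 ÷ (670/311) = 30789/670.
6² = 36 falls short of 30789/670 but 6³ = 216 reaches it, so n = 3.

3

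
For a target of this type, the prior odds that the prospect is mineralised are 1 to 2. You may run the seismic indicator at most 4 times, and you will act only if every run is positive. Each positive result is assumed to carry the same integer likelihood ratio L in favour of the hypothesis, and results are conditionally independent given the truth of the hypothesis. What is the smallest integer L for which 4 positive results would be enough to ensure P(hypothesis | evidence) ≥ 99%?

Prior odds = 0.5.
Target odds = 0.99/0.01 = 99.
Need L⁴ ≥ 99 ÷ 0.5 = 198.
3⁴ = 81 < 198 ≤ 256 = 4⁴, so L = 4.

4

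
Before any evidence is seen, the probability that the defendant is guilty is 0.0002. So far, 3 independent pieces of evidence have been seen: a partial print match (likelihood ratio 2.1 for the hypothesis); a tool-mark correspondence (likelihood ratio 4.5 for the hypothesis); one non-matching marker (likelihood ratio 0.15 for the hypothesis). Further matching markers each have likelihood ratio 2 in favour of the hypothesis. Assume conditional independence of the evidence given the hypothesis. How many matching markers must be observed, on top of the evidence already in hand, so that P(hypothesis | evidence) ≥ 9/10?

15

Prior odds = 0.0002/0.9998 = 1/4999.
Combined Bayes factor of the evidence already in hand = 2.1 × 4.5 × 0.15 = 1.4175.
Odds after that evidence = (1/4999) × 1.4175 = 567/1999600.
Target odds = 0.9/0.1 = 9.
Need 2ⁿ ≥ 9 ÷ (567/1999600) = 1999600/63.
2¹⁴ = 16384 falls short of 1999600/63 but 2¹⁵ = 32768 reaches it, so n = 15.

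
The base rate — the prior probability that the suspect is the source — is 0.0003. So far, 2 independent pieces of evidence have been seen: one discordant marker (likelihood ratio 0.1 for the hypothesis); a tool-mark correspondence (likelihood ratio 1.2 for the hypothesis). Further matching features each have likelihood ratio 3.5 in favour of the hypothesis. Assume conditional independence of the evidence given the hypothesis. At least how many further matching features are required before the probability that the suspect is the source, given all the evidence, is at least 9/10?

Prior odds = 0.0003/0.9997 = 3/9997.
Combined Bayes factor of the evidence already in hand = 0.1 × 1.2 = 0.12.
Odds after that evidence = (3/9997) × 0.12 = 9/249925.
Target odds = 0.9/0.1 = 9.
Need 3.5ⁿ ≥ 9 ÷ (9/249925) = 249925.
3.5⁹ = 40353607/512 falls short of 249925 but 3.5¹⁰ = 282475249/1024 reaches it, so n = 10.

10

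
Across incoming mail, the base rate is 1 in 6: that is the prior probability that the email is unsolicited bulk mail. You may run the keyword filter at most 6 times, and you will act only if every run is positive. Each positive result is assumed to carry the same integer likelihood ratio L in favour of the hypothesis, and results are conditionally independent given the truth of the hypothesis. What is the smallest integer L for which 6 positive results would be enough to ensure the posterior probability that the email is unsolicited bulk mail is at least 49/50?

Prior odds = (1/6)/(5/6) = 0.2.
Target odds = 0.98/0.02 = 49.
Need L⁶ ≥ 49 ÷ 0.2 = 245.
2⁶ = 64 < 245 ≤ 729 = 3⁶, so L = 3.

3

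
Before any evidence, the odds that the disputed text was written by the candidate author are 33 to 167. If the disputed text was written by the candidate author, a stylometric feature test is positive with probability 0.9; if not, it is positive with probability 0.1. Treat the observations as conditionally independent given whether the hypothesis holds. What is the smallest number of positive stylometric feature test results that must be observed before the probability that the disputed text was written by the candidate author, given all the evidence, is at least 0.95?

3

Prior odds = 33/167.
Likelihood ratio of a positive = 0.9/0.1 = 9.
Target odds: 0.95 ÷ 0.05 = 19.
Need (33/167) × 9ⁿ ≥ 19, i.e. 9ⁿ ≥ 3173/33.
9² = 81 falls short of 3173/33 but 9³ = 729 reaches it, so n = 3.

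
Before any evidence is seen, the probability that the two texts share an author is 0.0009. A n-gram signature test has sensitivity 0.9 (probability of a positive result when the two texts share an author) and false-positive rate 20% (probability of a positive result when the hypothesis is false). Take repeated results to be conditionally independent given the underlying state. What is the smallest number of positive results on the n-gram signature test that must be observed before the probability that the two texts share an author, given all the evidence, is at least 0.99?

8

Prior odds: 0.0009 ÷ 0.9991 = 9/9991.
Likelihood ratio of a positive result = 0.9/0.2 = 4.5.
Target odds: 0.99 ÷ 0.01 = 99.
Require 4.5ⁿ ≥ 99 ÷ (9/9991) = 109901.
4.5⁷ = 4782969/128 falls short of 109901 but 4.5⁸ = 43046721/256 reaches it, so n = 8.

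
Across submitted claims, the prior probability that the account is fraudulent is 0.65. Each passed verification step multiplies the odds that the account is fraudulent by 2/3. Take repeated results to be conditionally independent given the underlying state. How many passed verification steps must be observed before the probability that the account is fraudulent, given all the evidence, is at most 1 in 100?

13

Prior odds = 0.65/0.35 = 13/7.
Likelihood ratio per passed verification step = 2/3.
Target posterior odds = 0.01/0.99 = 1/99.
Need (13/7) × (2/3)ⁿ ≤ 1/99, i.e. (2/3)ⁿ ≤ 7/1287.
(2/3)¹² = 4096/531441 is still above 7/1287 but (2/3)¹³ = 8192/1594323 is at or below it, so n = 13.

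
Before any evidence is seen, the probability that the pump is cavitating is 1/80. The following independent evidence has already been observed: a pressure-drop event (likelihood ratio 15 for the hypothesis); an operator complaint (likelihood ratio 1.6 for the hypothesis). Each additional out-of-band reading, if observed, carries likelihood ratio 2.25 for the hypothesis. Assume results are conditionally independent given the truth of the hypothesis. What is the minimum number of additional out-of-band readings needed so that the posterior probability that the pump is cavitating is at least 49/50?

Prior odds = 0.0125/0.9875 = 1/79.
Combined Bayes factor of the evidence already in hand = 15 × 1.6 = 24.
Odds after that evidence = (1/79) × 24 = 24/79.
Target odds = 0.98/0.02 = 49.
Need 2.25ⁿ ≥ 49 ÷ (24/79) = 3871/24.
2.25⁶ = 531441/4096 falls short of 3871/24 but 2.25⁷ = 4782969/16384 reaches it, so n = 7.

7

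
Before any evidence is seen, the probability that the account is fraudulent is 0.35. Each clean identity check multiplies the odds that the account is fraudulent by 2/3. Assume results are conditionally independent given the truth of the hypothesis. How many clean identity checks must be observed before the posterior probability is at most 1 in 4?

Prior odds: 0.35 ÷ 0.65 = 7/13.
Likelihood ratio per clean identity check = 2/3.
Target posterior odds = 0.25/0.75 = 1/3.
Need (7/13) × (2/3)ⁿ ≤ 1/3, i.e. (2/3)ⁿ ≤ 13/21.
(2/3)¹ = 2/3 is still above 13/21 but (2/3)² = 4/9 is at or below it, so n = 2.

2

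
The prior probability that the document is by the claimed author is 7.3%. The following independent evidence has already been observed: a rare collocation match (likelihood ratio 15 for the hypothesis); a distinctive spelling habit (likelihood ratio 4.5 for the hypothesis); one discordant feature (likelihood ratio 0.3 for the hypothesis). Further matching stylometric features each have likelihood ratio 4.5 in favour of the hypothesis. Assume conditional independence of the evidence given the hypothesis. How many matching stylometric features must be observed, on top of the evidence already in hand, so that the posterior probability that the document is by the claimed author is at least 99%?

Prior odds = 0.073/0.927 = 73/927.
Combined Bayes factor of the evidence already in hand = 15 × 4.5 × 0.3 = 20.25.
Odds after that evidence = (73/927) × 20.25 = 657/412.
Target odds = 0.99/0.01 = 99.
Need 4.5ⁿ ≥ 99 ÷ (657/412) = 4532/73.
4.5² = 20.25 falls short of 4532/73 but 4.5³ = 91.125 reaches it, so n = 3.

3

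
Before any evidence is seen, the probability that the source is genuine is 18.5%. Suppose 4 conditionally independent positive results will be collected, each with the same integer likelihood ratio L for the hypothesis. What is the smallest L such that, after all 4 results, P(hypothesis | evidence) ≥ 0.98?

Prior odds = 0.185/0.815 = 37/163.
Target odds = 0.98/0.02 = 49.
Need L⁴ ≥ 49 ÷ (37/163) = 7987/37.
3⁴ = 81 < 7987/37 ≤ 256 = 4⁴, so L = 4.

4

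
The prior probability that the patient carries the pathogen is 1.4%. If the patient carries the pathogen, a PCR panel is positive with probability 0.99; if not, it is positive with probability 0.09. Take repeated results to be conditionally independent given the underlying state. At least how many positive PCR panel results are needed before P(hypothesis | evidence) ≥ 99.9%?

5

Prior odds = 0.014/0.986 = 7/493.
Likelihood ratio of a positive = 0.99/0.09 = 11.
Target posterior odds = 0.999/0.001 = 999.
Need (7/493) × 11ⁿ ≥ 999, i.e. 11ⁿ ≥ 492507/7.
11⁴ = 14641 falls short of 492507/7 but 11⁵ = 161051 reaches it, so n = 5.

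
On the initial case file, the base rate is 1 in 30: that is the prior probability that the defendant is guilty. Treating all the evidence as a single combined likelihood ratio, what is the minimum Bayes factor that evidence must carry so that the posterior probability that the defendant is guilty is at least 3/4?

Prior odds = (1/30)/(29/30) = 1/29.
Target odds = 0.75/0.25 = 3.
Required Bayes factor = 3 ÷ (1/29) = 87.

87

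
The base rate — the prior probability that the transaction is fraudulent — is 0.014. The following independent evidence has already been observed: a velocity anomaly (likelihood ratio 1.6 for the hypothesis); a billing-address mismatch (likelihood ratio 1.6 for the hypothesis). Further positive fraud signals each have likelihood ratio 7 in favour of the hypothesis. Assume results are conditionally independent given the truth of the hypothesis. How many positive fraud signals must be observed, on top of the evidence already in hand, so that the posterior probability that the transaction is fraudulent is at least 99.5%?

Prior odds = 0.014/0.986 = 7/493.
Combined Bayes factor of the evidence already in hand = 1.6 × 1.6 = 2.56.
Odds after that evidence = (7/493) × 2.56 = 448/12325.
Target odds = 0.995/0.005 = 199.
Need 7ⁿ ≥ 199 ÷ (448/12325) = 2452675/448.
7⁴ = 2401 falls short of 2452675/448 but 7⁵ = 16807 reaches it, so n = 5.

5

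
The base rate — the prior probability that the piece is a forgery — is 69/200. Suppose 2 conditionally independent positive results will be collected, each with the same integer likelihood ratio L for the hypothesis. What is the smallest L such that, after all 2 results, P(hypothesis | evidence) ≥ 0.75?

3

Prior odds = 0.345/0.655 = 69/131.
Target odds = 0.75/0.25 = 3.
Need L² ≥ 3 ÷ (69/131) = 131/23.
2² = 4 < 131/23 ≤ 9 = 3², so L = 3.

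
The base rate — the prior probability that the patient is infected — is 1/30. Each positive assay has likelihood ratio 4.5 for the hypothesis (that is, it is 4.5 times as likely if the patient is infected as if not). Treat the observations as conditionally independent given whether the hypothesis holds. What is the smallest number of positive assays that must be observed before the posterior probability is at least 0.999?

Prior odds: (1/30) ÷ (29/30) = 1/29.
Likelihood ratio per positive assay = 4.5.
Target posterior odds = 0.999/0.001 = 999.
Need (1/29) × 4.5ⁿ ≥ 999, i.e. 4.5ⁿ ≥ 28971.
4.5⁶ = 8303.765625 falls short of 28971 but 4.5⁷ = 4782969/128 reaches it, so n = 7.

7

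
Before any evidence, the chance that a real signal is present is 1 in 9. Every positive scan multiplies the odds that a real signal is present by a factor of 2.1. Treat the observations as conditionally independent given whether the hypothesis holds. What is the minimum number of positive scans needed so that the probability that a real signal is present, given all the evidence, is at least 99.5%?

Prior odds: (1/9) ÷ (8/9) = 0.125.
Likelihood ratio per positive scan = 2.1.
Target posterior odds = 0.995/0.005 = 199.
Need 0.125 × 2.1ⁿ ≥ 199, i.e. 2.1ⁿ ≥ 1592.
2.1⁹ ≈794.28 falls short of 1592 but 2.1¹⁰ ≈1667.99 reaches it, so n = 10.

10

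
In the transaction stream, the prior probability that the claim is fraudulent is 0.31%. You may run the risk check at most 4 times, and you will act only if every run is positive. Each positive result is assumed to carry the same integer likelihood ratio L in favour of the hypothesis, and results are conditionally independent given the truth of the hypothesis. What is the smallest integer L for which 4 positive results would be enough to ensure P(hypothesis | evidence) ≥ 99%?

14

Prior odds = 0.0031/0.9969 = 31/9969.
Target odds = 0.99/0.01 = 99.
Need L⁴ ≥ 99 ÷ (31/9969) = 986931/31.
13⁴ = 28561 < 986931/31 ≤ 38416 = 14⁴, so L = 14.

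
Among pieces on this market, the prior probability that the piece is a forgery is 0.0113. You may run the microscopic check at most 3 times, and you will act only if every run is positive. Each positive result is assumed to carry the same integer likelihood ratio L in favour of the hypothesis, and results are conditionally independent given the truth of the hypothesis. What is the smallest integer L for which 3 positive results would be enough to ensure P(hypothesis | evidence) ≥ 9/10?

Prior odds = 0.0113/0.9887 = 113/9887.
Target odds = 0.9/0.1 = 9.
Need L³ ≥ 9 ÷ (113/9887) = 88983/113.
9³ = 729 < 88983/113 ≤ 1000 = 10³, so L = 10.

10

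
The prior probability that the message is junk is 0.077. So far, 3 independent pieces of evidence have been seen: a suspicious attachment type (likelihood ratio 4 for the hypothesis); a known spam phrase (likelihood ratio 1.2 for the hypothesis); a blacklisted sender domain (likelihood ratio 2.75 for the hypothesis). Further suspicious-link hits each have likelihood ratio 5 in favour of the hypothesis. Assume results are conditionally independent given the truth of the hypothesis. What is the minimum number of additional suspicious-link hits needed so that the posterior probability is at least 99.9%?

Prior odds = 0.077/0.923 = 77/923.
Combined Bayes factor of the evidence already in hand = 4 × 1.2 × 2.75 = 13.2.
Odds after that evidence = (77/923) × 13.2 = 5082/4615.
Target odds = 0.999/0.001 = 999.
Need 5ⁿ ≥ 999 ÷ (5082/4615) = 1536795/1694.
5⁴ = 625 falls short of 1536795/1694 but 5⁵ = 3125 reaches it, so n = 5.

5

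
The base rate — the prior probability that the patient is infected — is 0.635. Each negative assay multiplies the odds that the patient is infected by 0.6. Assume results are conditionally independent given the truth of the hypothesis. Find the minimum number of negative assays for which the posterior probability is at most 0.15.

Prior odds = 0.635/0.365 = 127/73.
Likelihood ratio per negative assay = 0.6.
Target odds: 0.15 ÷ 0.85 = 3/17.
Require 0.6ⁿ ≤ 3/17 ÷ (127/73) = 219/2159.
0.6⁴ = 0.1296 is still above 219/2159 but 0.6⁵ = 0.07776 is at or below it, so n = 5.

5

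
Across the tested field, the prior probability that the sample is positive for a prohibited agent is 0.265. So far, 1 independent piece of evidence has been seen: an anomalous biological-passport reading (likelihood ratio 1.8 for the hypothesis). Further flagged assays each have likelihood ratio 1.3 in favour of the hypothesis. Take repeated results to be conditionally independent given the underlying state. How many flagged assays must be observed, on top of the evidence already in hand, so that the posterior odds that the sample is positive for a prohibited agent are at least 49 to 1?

17

Prior odds = 0.265/0.735 = 53/147.
Bayes factor of the evidence already in hand = 1.8.
Odds after that evidence = (53/147) × 1.8 = 159/245.
Target odds = 49.
Need 1.3ⁿ ≥ 49 ÷ (159/245) = 12005/159.
1.3¹⁶ ≈66.5417 falls short of 12005/159 but 1.3¹⁷ ≈86.5042 reaches it, so n = 17.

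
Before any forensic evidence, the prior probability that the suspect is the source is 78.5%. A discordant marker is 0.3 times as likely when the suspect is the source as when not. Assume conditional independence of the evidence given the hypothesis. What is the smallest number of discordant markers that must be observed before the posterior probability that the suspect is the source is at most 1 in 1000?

7

Prior odds = 0.785/0.215 = 157/43.
Likelihood ratio per discordant marker = 0.3.
Target odds: 0.001 ÷ 0.999 = 1/999.
Need (157/43) × 0.3ⁿ ≤ 1/999, i.e. 0.3ⁿ ≤ 43/156843.
0.3⁶ = 729/1000000 is still above 43/156843 but 0.3⁷ = 2187/10000000 is at or below it, so n = 7.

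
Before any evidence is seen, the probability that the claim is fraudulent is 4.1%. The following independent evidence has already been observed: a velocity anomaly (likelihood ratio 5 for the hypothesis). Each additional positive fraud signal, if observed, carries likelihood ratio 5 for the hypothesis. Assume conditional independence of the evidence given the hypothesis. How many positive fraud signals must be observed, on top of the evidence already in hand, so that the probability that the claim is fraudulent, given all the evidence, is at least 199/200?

5

Prior odds = 0.041/0.959 = 41/959.
Bayes factor of the evidence already in hand = 5.
Odds after that evidence = (41/959) × 5 = 205/959.
Target odds = 0.995/0.005 = 199.
Need 5ⁿ ≥ 199 ÷ (205/959) = 190841/205.
5⁴ = 625 falls short of 190841/205 but 5⁵ = 3125 reaches it, so n = 5.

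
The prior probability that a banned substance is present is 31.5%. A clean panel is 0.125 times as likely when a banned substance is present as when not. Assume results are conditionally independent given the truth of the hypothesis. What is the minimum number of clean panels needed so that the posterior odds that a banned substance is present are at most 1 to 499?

Prior odds: 0.315 ÷ 0.685 = 63/137.
Likelihood ratio per clean panel = 0.125.
Target odds = 1/499.
Need (63/137) × 0.125ⁿ ≤ 1/499, i.e. 0.125ⁿ ≤ 137/31437.
0.125² = 0.015625 is still above 137/31437 but 0.125³ = 0.001953125 is at or below it, so n = 3.

3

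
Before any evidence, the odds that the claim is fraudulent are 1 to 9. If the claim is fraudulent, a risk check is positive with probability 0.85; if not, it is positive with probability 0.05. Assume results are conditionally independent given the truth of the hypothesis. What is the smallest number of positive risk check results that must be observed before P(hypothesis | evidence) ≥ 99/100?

Prior odds = 1/9.
Likelihood ratio of a positive = 0.85/0.05 = 17.
Target posterior odds = 0.99/0.01 = 99.
Require 17ⁿ ≥ 99 ÷ (1/9) = 891.
17² = 289 falls short of 891 but 17³ = 4913 reaches it, so n = 3.

3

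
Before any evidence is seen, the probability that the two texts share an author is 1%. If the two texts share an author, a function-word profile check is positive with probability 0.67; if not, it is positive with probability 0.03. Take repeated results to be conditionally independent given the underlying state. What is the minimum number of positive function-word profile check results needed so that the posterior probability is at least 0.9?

Prior odds: 0.01 ÷ 0.99 = 1/99.
Likelihood ratio of a positive = 0.67/0.03 = 67/3.
Target odds: 0.9 ÷ 0.1 = 9.
Need (1/99) × (67/3)ⁿ ≥ 9, i.e. (67/3)ⁿ ≥ 891.
(67/3)² = 4489/9 falls short of 891 but (67/3)³ = 300763/27 reaches it, so n = 3.

3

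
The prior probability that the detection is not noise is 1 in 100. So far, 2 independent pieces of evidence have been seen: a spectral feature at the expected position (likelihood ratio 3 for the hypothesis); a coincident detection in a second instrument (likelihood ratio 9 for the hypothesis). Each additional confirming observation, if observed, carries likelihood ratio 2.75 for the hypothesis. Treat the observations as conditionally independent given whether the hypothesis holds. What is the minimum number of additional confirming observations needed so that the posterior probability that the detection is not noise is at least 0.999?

9

Prior odds = 0.01/0.99 = 1/99.
Combined Bayes factor of the evidence already in hand = 3 × 9 = 27.
Odds after that evidence = (1/99) × 27 = 3/11.
Target odds = 0.999/0.001 = 999.
Need 2.75ⁿ ≥ 999 ÷ (3/11) = 3663.
2.75⁸ = 214358881/65536 falls short of 3663 but 2.75⁹ ≈8994.86 reaches it, so n = 9.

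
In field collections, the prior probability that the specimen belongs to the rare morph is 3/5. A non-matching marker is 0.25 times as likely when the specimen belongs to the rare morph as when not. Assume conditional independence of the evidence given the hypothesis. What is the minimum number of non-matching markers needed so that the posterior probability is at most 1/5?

Prior odds = 0.6/0.4 = 1.5.
Likelihood ratio per non-matching marker = 0.25.
Target odds: 0.2 ÷ 0.8 = 0.25.
Require 0.25ⁿ ≤ 0.25 ÷ 1.5 = 1/6.
0.25¹ = 0.25 is still above 1/6 but 0.25² = 0.0625 is at or below it, so n = 2.

2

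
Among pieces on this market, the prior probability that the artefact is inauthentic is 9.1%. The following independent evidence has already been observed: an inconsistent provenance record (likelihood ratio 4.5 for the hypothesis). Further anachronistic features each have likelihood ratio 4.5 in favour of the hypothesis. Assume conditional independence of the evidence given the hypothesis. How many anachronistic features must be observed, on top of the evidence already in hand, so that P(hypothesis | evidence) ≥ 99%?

4

Prior odds = 0.091/0.909 = 91/909.
Bayes factor of the evidence already in hand = 4.5.
Odds after that evidence = (91/909) × 4.5 = 91/202.
Target odds = 0.99/0.01 = 99.
Need 4.5ⁿ ≥ 99 ÷ (91/202) = 19998/91.
4.5³ = 91.125 falls short of 19998/91 but 4.5⁴ = 410.0625 reaches it, so n = 4.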